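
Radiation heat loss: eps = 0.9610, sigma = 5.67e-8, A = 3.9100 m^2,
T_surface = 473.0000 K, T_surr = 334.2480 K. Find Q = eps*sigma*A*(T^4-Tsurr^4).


T^4 = 5.0055e+10
Tsurr^4 = 1.2482e+10
Q = 0.9610 * 5.67e-8 * 3.9100 * 3.7573e+10 = 8004.9416 W

8004.9416 W


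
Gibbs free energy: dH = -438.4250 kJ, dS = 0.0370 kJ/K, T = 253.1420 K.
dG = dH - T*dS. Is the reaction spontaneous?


T*dS = 253.1420 * 0.0370 = 9.3663 kJ
dG = -438.4250 - 9.3663 = -447.7913 kJ (spontaneous)

dG = -447.7913 kJ, spontaneous


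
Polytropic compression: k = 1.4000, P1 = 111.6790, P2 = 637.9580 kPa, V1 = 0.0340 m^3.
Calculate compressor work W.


(k-1)/k = 0.2857
(P2/P1)^exp = 1.6453
W = 3.5000 * 111.6790 * 0.0340 * (1.6453 - 1) = 8.5754 kJ

8.5754 kJ


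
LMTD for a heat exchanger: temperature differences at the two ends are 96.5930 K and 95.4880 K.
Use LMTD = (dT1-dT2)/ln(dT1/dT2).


dT1/dT2 = 1.0116
ln(dT1/dT2) = 0.0115
LMTD = 1.1050 / 0.0115 = 96.0394 K

96.0394 K


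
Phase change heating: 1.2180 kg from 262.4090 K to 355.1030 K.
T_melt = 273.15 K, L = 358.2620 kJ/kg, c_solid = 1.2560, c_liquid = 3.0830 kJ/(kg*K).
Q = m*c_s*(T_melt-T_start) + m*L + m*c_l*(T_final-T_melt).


Q1 (sensible, solid) = 1.2180 * 1.2560 * 10.7410 = 16.4317 kJ
Q2 (latent) = 1.2180 * 358.2620 = 436.3631 kJ
Q3 (sensible, liquid) = 1.2180 * 3.0830 * 81.9530 = 307.7412 kJ
Q_total = 760.5360 kJ

760.5360 kJ


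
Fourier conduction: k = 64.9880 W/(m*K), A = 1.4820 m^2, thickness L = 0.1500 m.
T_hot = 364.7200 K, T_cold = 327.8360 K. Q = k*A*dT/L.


dT = 36.8840 K
Q = 64.9880 * 1.4820 * 36.8840 / 0.1500 = 23682.5318 W

23682.5318 W


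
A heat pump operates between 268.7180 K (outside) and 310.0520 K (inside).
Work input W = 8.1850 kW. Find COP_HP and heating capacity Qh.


COP = 310.0520 / 41.3340 = 7.5011
Qh = 7.5011 * 8.1850 = 61.3968 kW

COP = 7.5011, Qh = 61.3968 kW


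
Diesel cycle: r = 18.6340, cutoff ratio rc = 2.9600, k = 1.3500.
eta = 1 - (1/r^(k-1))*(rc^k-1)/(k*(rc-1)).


r^(k-1) = 2.7836
rc^k = 4.3276
eta = 0.5482 = 54.8217%

54.8217%


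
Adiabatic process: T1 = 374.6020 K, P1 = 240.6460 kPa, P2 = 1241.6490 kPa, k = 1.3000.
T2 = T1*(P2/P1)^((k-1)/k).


(k-1)/k = 0.2308
(P2/P1)^exp = 1.4603
T2 = 374.6020 * 1.4603 = 547.0423 K

547.0423 K


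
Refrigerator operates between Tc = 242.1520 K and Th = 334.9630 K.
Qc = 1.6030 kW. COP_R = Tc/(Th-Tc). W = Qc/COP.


COP = 242.1520 / 92.8110 = 2.6091
W = 1.6030 / 2.6091 = 0.6144 kW

COP = 2.6091, W = 0.6144 kW


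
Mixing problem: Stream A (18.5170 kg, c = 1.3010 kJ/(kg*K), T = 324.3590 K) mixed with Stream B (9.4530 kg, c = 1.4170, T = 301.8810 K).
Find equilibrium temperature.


num = 11857.6745
den = 37.4855
Tf = 316.3268 K

316.3268 K


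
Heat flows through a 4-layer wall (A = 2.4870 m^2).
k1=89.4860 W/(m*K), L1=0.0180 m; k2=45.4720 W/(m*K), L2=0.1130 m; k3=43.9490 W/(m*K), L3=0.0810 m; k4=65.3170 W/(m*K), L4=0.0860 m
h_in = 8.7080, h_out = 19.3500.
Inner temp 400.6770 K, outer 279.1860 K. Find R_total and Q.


R_conv_in = 1/(8.7080*2.4870) = 0.0462
R_1 = 0.0180/(89.4860*2.4870) = 8.0880e-05
R_2 = 0.1130/(45.4720*2.4870) = 0.0010
R_3 = 0.0810/(43.9490*2.4870) = 0.0007
R_4 = 0.0860/(65.3170*2.4870) = 0.0005
R_conv_out = 1/(19.3500*2.4870) = 0.0208
R_total = 0.0693 K/W
Q = 121.4910 / 0.0693 = 1752.9815 W

R_total = 0.0693 K/W, Q = 1752.9815 W


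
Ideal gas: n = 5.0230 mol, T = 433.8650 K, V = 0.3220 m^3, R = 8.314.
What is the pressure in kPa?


P = nRT/V = 5.0230 * 8.314 * 433.8650 / 0.3220
= 18118.7326 / 0.3220 = 56269.3558 Pa = 56.2694 kPa

56.2694 kPa


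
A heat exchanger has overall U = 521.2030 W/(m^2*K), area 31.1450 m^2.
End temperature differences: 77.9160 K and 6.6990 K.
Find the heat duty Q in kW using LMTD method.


LMTD = 29.0246 K
Q = 521.2030 * 31.1450 * 29.0246 = 471153.2837 W = 471.1533 kW

471.1533 kW


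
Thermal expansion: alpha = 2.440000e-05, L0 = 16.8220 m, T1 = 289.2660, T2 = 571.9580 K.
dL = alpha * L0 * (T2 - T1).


dT = 282.6920 K
dL = 2.440000e-05 * 16.8220 * 282.6920 = 0.116033 m
L_final = 16.938033 m

dL = 0.116033 m


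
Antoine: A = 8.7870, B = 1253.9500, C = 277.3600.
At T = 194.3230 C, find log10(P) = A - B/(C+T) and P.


C+T = 471.6830
B/(C+T) = 2.6585
log10(P) = 8.7870 - 2.6585 = 6.1285
P = 10^6.1285 = 1344438.1357 mmHg

1344438.1357 mmHg


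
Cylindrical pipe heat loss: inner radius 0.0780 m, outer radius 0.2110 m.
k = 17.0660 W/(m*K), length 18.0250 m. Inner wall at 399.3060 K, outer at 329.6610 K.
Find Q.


dT = 69.6450 K
ln(ro/ri) = 0.9951
Q = 2*pi*17.0660*18.0250*69.6450 / 0.9951 = 135265.9793 W

135265.9793 W


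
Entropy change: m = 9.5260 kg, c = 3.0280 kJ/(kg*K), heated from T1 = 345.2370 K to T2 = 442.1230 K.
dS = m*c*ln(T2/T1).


T2/T1 = 1.2806
ln(T2/T1) = 0.2474
dS = 9.5260 * 3.0280 * 0.2474 = 7.1349 kJ/K

7.1349 kJ/K


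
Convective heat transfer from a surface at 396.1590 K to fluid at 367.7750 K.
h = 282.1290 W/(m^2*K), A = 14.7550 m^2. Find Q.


dT = 28.3840 K
Q = 282.1290 * 14.7550 * 28.3840 = 118157.2954 W

118157.2954 W


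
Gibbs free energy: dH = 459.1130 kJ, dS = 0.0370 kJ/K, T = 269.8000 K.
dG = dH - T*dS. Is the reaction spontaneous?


T*dS = 269.8000 * 0.0370 = 9.9826 kJ
dG = 459.1130 - 9.9826 = 449.1304 kJ (non-spontaneous)

dG = 449.1304 kJ, non-spontaneous


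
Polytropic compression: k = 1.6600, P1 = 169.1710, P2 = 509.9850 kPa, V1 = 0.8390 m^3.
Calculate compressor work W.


(k-1)/k = 0.3976
(P2/P1)^exp = 1.5507
W = 2.5152 * 169.1710 * 0.8390 * (1.5507 - 1) = 196.6054 kJ

196.6054 kJ


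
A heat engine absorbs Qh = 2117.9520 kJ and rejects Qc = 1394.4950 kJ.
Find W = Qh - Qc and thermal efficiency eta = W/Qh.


W = 2117.9520 - 1394.4950 = 723.4570 kJ
eta = 723.4570 / 2117.9520 = 0.3416 = 34.1583%

W = 723.4570 kJ, eta = 34.1583%


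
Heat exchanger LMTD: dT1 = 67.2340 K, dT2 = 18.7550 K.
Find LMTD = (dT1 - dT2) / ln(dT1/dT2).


dT1/dT2 = 3.5849
ln(dT1/dT2) = 1.2767
LMTD = 48.4790 / 1.2767 = 37.9716 K

37.9716 K


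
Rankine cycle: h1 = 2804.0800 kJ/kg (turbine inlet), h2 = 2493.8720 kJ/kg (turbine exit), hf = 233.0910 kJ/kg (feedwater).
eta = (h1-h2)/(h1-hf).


W = 310.2080 kJ/kg
Q_in = 2570.9890 kJ/kg
eta = 0.1207 = 12.0657%

eta = 12.0657%


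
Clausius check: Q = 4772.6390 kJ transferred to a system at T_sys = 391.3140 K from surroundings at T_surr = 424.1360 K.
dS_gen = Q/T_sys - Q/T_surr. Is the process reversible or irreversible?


dS_sys = 4772.6390/391.3140 = 12.1964 kJ/K
dS_surr = -4772.6390/424.1360 = -11.2526 kJ/K
dS_gen = 12.1964 - 11.2526 = 0.9438 kJ/K (irreversible)

dS_gen = 0.9438 kJ/K, irreversible


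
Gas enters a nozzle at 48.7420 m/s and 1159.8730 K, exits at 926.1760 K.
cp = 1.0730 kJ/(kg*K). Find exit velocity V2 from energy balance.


dT = 233.6970 K
2*cp*1000*dT = 501513.7620
V1^2 = 2375.7826
V2 = sqrt(503889.5446) = 709.8518 m/s

709.8518 m/s


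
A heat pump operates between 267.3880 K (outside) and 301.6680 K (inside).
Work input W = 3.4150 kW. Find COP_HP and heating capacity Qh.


COP = 301.6680 / 34.2800 = 8.8001
Qh = 8.8001 * 3.4150 = 30.0524 kW

COP = 8.8001, Qh = 30.0524 kW


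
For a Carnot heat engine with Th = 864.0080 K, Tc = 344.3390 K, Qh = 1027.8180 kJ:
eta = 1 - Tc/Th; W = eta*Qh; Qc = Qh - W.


eta = 1 - 344.3390/864.0080 = 0.6015
W = 0.6015 * 1027.8180 = 618.1947 kJ
Qc = 1027.8180 - 618.1947 = 409.6233 kJ

eta = 60.1463%, W = 618.1947 kJ, Qc = 409.6233 kJ


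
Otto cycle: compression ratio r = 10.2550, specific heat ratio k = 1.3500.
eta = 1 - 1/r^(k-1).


r^(k-1) = 2.2585
eta = 1 - 1/2.2585 = 0.5572 = 55.7236%

55.7236%


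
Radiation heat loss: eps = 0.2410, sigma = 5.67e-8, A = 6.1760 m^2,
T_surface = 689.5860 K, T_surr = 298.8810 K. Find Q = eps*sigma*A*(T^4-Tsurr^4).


T^4 = 2.2613e+11
Tsurr^4 = 7.9798e+09
Q = 0.2410 * 5.67e-8 * 6.1760 * 2.1815e+11 = 18410.1937 W

18410.1937 W


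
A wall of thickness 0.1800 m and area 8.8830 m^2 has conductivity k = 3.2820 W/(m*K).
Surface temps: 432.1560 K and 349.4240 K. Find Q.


dT = 82.7320 K
Q = 3.2820 * 8.8830 * 82.7320 / 0.1800 = 13399.8290 W

13399.8290 W


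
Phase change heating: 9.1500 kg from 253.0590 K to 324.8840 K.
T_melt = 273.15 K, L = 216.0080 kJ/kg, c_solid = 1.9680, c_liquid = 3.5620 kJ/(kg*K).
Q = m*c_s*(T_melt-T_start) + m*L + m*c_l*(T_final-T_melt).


Q1 (sensible, solid) = 9.1500 * 1.9680 * 20.0910 = 361.7827 kJ
Q2 (latent) = 9.1500 * 216.0080 = 1976.4732 kJ
Q3 (sensible, liquid) = 9.1500 * 3.5620 * 51.7340 = 1686.1300 kJ
Q_total = 4024.3859 kJ

4024.3859 kJ


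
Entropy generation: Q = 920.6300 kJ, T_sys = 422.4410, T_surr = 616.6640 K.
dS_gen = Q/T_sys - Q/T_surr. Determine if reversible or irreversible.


dS_sys = 920.6300/422.4410 = 2.1793 kJ/K
dS_surr = -920.6300/616.6640 = -1.4929 kJ/K
dS_gen = 2.1793 - 1.4929 = 0.6864 kJ/K (irreversible)

dS_gen = 0.6864 kJ/K, irreversible


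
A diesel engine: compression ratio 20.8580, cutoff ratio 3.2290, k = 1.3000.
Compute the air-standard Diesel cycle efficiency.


r^(k-1) = 2.4876
rc^k = 4.5897
eta = 0.5020 = 50.2001%

50.2001%


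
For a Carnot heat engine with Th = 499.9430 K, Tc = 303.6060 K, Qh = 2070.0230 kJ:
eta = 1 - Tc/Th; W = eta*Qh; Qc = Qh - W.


eta = 1 - 303.6060/499.9430 = 0.3927
W = 0.3927 * 2070.0230 = 812.9369 kJ
Qc = 2070.0230 - 812.9369 = 1257.0861 kJ

eta = 39.2719%, W = 812.9369 kJ, Qc = 1257.0861 kJ


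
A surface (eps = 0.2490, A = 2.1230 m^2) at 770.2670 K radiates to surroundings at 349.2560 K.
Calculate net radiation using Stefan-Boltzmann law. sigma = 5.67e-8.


T^4 = 3.5202e+11
Tsurr^4 = 1.4879e+10
Q = 0.2490 * 5.67e-8 * 2.1230 * 3.3714e+11 = 10105.1235 W

10105.1235 W


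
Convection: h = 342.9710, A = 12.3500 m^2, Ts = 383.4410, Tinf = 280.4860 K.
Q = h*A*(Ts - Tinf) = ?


dT = 102.9550 K
Q = 342.9710 * 12.3500 * 102.9550 = 436085.6544 W

436085.6544 W


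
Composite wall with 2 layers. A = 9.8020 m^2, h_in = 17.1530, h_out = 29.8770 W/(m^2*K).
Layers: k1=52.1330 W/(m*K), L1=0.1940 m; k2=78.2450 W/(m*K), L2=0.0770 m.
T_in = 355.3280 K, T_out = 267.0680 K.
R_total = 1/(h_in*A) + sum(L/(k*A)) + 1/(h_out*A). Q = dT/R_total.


R_conv_in = 1/(17.1530*9.8020) = 0.0059
R_1 = 0.1940/(52.1330*9.8020) = 0.0004
R_2 = 0.0770/(78.2450*9.8020) = 0.0001
R_conv_out = 1/(29.8770*9.8020) = 0.0034
R_total = 0.0098 K/W
Q = 88.2600 / 0.0098 = 8967.3680 W

R_total = 0.0098 K/W, Q = 8967.3680 W


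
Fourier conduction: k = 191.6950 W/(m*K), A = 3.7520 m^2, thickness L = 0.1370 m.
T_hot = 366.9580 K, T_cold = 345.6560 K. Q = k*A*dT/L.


dT = 21.3020 K
Q = 191.6950 * 3.7520 * 21.3020 / 0.1370 = 111833.8891 W

111833.8891 W


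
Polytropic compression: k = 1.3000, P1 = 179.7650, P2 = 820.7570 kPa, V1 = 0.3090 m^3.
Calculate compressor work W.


(k-1)/k = 0.2308
(P2/P1)^exp = 1.4197
W = 4.3333 * 179.7650 * 0.3090 * (1.4197 - 1) = 101.0224 kJ

101.0224 kJ


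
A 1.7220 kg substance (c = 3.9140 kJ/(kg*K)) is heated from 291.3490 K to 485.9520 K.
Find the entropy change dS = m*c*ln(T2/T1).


T2/T1 = 1.6679
ln(T2/T1) = 0.5116
dS = 1.7220 * 3.9140 * 0.5116 = 3.4481 kJ/K

3.4481 kJ/K


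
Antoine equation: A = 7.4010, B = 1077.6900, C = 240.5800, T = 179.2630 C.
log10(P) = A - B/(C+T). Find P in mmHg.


C+T = 419.8430
B/(C+T) = 2.5669
log10(P) = 7.4010 - 2.5669 = 4.8341
P = 10^4.8341 = 68251.4530 mmHg

68251.4530 mmHg


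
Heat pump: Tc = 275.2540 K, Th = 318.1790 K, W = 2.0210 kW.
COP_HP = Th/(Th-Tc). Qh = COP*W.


COP = 318.1790 / 42.9250 = 7.4124
Qh = 7.4124 * 2.0210 = 14.9805 kW

COP = 7.4124, Qh = 14.9805 kW


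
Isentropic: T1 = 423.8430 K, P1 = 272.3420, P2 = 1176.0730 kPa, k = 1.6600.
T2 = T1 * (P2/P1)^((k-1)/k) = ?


(k-1)/k = 0.3976
(P2/P1)^exp = 1.7889
T2 = 423.8430 * 1.7889 = 758.2318 K

758.2318 K


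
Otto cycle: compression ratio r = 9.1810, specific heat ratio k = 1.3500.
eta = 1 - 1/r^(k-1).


r^(k-1) = 2.1728
eta = 1 - 1/2.1728 = 0.5398 = 53.9756%

53.9756%


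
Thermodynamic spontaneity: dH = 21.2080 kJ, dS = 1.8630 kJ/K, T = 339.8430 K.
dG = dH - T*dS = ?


T*dS = 339.8430 * 1.8630 = 633.1275 kJ
dG = 21.2080 - 633.1275 = -611.9195 kJ (spontaneous)

dG = -611.9195 kJ, spontaneous


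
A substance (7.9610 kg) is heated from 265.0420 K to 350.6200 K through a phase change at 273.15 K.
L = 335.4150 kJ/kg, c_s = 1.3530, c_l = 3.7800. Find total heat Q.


Q1 (sensible, solid) = 7.9610 * 1.3530 * 8.1080 = 87.3332 kJ
Q2 (latent) = 7.9610 * 335.4150 = 2670.2388 kJ
Q3 (sensible, liquid) = 7.9610 * 3.7800 * 77.4700 = 2331.2722 kJ
Q_total = 5088.8441 kJ

5088.8441 kJ


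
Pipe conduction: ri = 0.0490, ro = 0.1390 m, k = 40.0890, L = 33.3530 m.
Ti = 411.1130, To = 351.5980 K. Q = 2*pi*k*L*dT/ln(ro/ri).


dT = 59.5150 K
ln(ro/ri) = 1.0427
Q = 2*pi*40.0890*33.3530*59.5150 / 1.0427 = 479541.6919 W

479541.6919 W


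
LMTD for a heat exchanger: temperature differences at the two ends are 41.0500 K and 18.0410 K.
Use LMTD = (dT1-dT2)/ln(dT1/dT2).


dT1/dT2 = 2.2754
ln(dT1/dT2) = 0.8221
LMTD = 23.0090 / 0.8221 = 27.9866 K

27.9866 K


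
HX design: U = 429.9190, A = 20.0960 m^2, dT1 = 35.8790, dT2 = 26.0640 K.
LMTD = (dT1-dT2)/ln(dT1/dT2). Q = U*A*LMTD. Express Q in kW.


LMTD = 30.7105 K
Q = 429.9190 * 20.0960 * 30.7105 = 265328.3863 W = 265.3284 kW

265.3284 kW


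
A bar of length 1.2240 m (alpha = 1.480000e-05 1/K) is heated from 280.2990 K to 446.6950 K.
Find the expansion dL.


dT = 166.3960 K
dL = 1.480000e-05 * 1.2240 * 166.3960 = 0.003014 m
L_final = 1.227014 m

dL = 0.003014 m


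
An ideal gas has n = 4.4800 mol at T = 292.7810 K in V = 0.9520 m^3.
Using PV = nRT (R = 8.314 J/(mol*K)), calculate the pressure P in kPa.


P = nRT/V = 4.4800 * 8.314 * 292.7810 / 0.9520
= 10905.1319 / 0.9520 = 11454.9705 Pa = 11.4550 kPa

11.4550 kPa


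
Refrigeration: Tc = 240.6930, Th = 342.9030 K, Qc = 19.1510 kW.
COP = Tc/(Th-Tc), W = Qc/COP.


COP = 240.6930 / 102.2100 = 2.3549
W = 19.1510 / 2.3549 = 8.1324 kW

COP = 2.3549, W = 8.1324 kW


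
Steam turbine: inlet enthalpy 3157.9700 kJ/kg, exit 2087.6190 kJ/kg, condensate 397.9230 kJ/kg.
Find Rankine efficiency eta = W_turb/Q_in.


W = 1070.3510 kJ/kg
Q_in = 2760.0470 kJ/kg
eta = 0.3878 = 38.7802%

eta = 38.7802%


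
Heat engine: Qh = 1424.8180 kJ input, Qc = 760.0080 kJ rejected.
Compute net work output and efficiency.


W = 1424.8180 - 760.0080 = 664.8100 kJ
eta = 664.8100 / 1424.8180 = 0.4666 = 46.6593%

W = 664.8100 kJ, eta = 46.6593%


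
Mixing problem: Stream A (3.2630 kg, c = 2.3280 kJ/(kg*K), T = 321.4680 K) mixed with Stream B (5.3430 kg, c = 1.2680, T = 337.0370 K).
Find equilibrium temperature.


num = 4725.3559
den = 14.3712
Tf = 328.8076 K

328.8076 K


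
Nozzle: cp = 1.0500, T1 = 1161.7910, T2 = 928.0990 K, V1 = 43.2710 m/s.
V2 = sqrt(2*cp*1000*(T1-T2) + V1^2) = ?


dT = 233.6920 K
2*cp*1000*dT = 490753.2000
V1^2 = 1872.3794
V2 = sqrt(492625.5794) = 701.8729 m/s

701.8729 m/s


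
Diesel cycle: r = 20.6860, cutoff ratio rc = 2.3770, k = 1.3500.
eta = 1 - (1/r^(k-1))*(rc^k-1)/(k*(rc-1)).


r^(k-1) = 2.8873
rc^k = 3.2184
eta = 0.5867 = 58.6682%

58.6682%


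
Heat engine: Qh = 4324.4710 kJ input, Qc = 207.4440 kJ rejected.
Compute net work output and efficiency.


W = 4324.4710 - 207.4440 = 4117.0270 kJ
eta = 4117.0270 / 4324.4710 = 0.9520 = 95.2030%

W = 4117.0270 kJ, eta = 95.2030%


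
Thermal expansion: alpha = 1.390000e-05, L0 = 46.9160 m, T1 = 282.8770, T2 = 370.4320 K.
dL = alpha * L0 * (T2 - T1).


dT = 87.5550 K
dL = 1.390000e-05 * 46.9160 * 87.5550 = 0.057097 m
L_final = 46.973097 m

dL = 0.057097 m


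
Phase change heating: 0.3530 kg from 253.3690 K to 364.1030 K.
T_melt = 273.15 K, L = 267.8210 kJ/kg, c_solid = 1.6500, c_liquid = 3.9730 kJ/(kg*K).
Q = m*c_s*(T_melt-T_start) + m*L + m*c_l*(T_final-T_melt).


Q1 (sensible, solid) = 0.3530 * 1.6500 * 19.7810 = 11.5214 kJ
Q2 (latent) = 0.3530 * 267.8210 = 94.5408 kJ
Q3 (sensible, liquid) = 0.3530 * 3.9730 * 90.9530 = 127.5588 kJ
Q_total = 233.6210 kJ

233.6210 kJ


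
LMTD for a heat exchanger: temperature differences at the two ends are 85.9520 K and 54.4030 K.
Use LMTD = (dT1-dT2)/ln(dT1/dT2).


dT1/dT2 = 1.5799
ln(dT1/dT2) = 0.4574
LMTD = 31.5490 / 0.4574 = 68.9792 K

68.9792 K


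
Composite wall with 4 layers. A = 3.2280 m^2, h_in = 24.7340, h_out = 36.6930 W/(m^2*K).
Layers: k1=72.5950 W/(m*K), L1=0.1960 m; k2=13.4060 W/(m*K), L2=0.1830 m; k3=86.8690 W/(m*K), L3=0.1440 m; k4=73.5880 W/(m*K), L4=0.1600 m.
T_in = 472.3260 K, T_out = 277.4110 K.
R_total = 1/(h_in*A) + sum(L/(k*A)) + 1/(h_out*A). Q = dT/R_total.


R_conv_in = 1/(24.7340*3.2280) = 0.0125
R_1 = 0.1960/(72.5950*3.2280) = 0.0008
R_2 = 0.1830/(13.4060*3.2280) = 0.0042
R_3 = 0.1440/(86.8690*3.2280) = 0.0005
R_4 = 0.1600/(73.5880*3.2280) = 0.0007
R_conv_out = 1/(36.6930*3.2280) = 0.0084
R_total = 0.0272 K/W
Q = 194.9150 / 0.0272 = 7160.7582 W

R_total = 0.0272 K/W, Q = 7160.7582 W


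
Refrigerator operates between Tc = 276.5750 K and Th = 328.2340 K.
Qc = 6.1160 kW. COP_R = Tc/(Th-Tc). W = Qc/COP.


COP = 276.5750 / 51.6590 = 5.3539
W = 6.1160 / 5.3539 = 1.1424 kW

COP = 5.3539, W = 1.1424 kW


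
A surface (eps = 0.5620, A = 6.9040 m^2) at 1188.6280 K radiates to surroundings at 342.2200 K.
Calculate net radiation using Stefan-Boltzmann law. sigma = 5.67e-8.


T^4 = 1.9961e+12
Tsurr^4 = 1.3716e+10
Q = 0.5620 * 5.67e-8 * 6.9040 * 1.9824e+12 = 436123.5355 W

436123.5355 W


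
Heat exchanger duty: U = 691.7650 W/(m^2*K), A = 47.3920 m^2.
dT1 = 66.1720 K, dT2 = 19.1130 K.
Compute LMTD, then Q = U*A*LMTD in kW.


LMTD = 37.8931 K
Q = 691.7650 * 47.3920 * 37.8931 = 1242291.8821 W = 1242.2919 kW

1242.2919 kW


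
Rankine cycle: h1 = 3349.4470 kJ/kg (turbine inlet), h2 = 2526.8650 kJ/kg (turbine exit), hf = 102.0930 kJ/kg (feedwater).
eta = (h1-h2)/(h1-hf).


W = 822.5820 kJ/kg
Q_in = 3247.3540 kJ/kg
eta = 0.2533 = 25.3308%

eta = 25.3308%


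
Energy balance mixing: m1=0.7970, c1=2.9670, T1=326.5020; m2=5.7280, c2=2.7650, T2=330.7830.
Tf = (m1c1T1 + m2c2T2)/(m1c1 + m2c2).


num = 6010.9936
den = 18.2026
Tf = 330.2269 K

330.2269 K


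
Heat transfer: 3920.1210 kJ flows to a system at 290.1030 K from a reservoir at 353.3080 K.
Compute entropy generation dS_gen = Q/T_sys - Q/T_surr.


dS_sys = 3920.1210/290.1030 = 13.5129 kJ/K
dS_surr = -3920.1210/353.3080 = -11.0955 kJ/K
dS_gen = 13.5129 - 11.0955 = 2.4174 kJ/K (irreversible)

dS_gen = 2.4174 kJ/K, irreversible


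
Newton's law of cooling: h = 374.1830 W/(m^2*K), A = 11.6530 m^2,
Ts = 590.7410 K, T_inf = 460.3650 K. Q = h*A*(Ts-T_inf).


dT = 130.3760 K
Q = 374.1830 * 11.6530 * 130.3760 = 568485.5782 W

568485.5782 W


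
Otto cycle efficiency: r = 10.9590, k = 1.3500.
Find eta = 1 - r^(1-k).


r^(k-1) = 2.3116
eta = 1 - 1/2.3116 = 0.5674 = 56.7406%

56.7406%


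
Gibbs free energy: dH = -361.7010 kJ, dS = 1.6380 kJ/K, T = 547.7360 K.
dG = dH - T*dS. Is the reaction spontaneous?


T*dS = 547.7360 * 1.6380 = 897.1916 kJ
dG = -361.7010 - 897.1916 = -1258.8926 kJ (spontaneous)

dG = -1258.8926 kJ, spontaneous


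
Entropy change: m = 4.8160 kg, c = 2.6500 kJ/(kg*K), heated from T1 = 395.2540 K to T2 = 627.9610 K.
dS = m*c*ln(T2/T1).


T2/T1 = 1.5888
ln(T2/T1) = 0.4629
dS = 4.8160 * 2.6500 * 0.4629 = 5.9083 kJ/K

5.9083 kJ/K


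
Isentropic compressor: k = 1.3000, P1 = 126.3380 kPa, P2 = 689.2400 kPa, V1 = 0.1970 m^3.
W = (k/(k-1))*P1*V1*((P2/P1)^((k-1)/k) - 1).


(k-1)/k = 0.2308
(P2/P1)^exp = 1.4792
W = 4.3333 * 126.3380 * 0.1970 * (1.4792 - 1) = 51.6865 kJ

51.6865 kJ


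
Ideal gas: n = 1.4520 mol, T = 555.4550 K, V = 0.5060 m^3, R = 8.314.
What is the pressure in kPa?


P = nRT/V = 1.4520 * 8.314 * 555.4550 / 0.5060
= 6705.4128 / 0.5060 = 13251.8039 Pa = 13.2518 kPa

13.2518 kPa


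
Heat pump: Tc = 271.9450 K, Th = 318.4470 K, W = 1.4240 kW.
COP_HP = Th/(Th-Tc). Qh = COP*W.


COP = 318.4470 / 46.5020 = 6.8480
Qh = 6.8480 * 1.4240 = 9.7516 kW

COP = 6.8480, Qh = 9.7516 kW


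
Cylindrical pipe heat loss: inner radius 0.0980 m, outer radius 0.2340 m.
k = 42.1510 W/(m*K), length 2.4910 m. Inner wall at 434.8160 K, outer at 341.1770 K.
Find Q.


dT = 93.6390 K
ln(ro/ri) = 0.8704
Q = 2*pi*42.1510*2.4910*93.6390 / 0.8704 = 70977.7940 W

70977.7940 W


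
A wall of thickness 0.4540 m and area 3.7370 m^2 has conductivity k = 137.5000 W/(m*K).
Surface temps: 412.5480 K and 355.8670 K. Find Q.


dT = 56.6810 K
Q = 137.5000 * 3.7370 * 56.6810 / 0.4540 = 64151.5933 W

64151.5933 W


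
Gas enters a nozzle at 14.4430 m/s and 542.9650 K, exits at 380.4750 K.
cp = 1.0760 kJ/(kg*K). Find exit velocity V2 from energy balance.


dT = 162.4900 K
2*cp*1000*dT = 349678.4800
V1^2 = 208.6002
V2 = sqrt(349887.0802) = 591.5125 m/s

591.5125 m/s


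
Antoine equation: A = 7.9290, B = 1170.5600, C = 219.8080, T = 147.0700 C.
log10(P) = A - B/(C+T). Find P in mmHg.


C+T = 366.8780
B/(C+T) = 3.1906
log10(P) = 7.9290 - 3.1906 = 4.7384
P = 10^4.7384 = 54752.3269 mmHg

54752.3269 mmHg


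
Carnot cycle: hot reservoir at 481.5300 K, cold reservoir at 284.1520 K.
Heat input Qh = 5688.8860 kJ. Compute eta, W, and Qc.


eta = 1 - 284.1520/481.5300 = 0.4099
W = 0.4099 * 5688.8860 = 2331.8608 kJ
Qc = 5688.8860 - 2331.8608 = 3357.0252 kJ

eta = 40.9898%, W = 2331.8608 kJ, Qc = 3357.0252 kJ


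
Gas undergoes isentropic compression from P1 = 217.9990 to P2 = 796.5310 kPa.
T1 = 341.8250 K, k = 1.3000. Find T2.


(k-1)/k = 0.2308
(P2/P1)^exp = 1.3485
T2 = 341.8250 * 1.3485 = 460.9659 K

460.9659 K


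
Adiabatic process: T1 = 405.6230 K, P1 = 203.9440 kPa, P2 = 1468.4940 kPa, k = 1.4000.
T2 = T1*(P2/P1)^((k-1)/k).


(k-1)/k = 0.2857
(P2/P1)^exp = 1.7578
T2 = 405.6230 * 1.7578 = 712.9892 K

712.9892 K


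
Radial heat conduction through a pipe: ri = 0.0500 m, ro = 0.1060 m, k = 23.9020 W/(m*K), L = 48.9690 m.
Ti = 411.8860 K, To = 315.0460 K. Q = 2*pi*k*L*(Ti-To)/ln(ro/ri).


dT = 96.8400 K
ln(ro/ri) = 0.7514
Q = 2*pi*23.9020*48.9690*96.8400 / 0.7514 = 947784.5763 W

947784.5763 W


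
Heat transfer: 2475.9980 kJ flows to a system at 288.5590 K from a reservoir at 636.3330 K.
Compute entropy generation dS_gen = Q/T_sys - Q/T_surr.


dS_sys = 2475.9980/288.5590 = 8.5806 kJ/K
dS_surr = -2475.9980/636.3330 = -3.8910 kJ/K
dS_gen = 8.5806 - 3.8910 = 4.6895 kJ/K (irreversible)

dS_gen = 4.6895 kJ/K, irreversible


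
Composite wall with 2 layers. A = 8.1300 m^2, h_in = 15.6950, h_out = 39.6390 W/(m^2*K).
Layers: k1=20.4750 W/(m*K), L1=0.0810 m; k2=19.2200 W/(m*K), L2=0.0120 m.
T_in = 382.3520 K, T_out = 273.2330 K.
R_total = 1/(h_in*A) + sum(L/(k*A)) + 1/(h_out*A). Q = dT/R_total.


R_conv_in = 1/(15.6950*8.1300) = 0.0078
R_1 = 0.0810/(20.4750*8.1300) = 0.0005
R_2 = 0.0120/(19.2200*8.1300) = 7.6796e-05
R_conv_out = 1/(39.6390*8.1300) = 0.0031
R_total = 0.0115 K/W
Q = 109.1190 / 0.0115 = 9485.8052 W

R_total = 0.0115 K/W, Q = 9485.8052 W


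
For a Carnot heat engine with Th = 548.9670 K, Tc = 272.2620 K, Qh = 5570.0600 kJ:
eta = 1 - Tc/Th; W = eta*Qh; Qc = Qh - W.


eta = 1 - 272.2620/548.9670 = 0.5040
W = 0.5040 * 5570.0600 = 2807.5703 kJ
Qc = 5570.0600 - 2807.5703 = 2762.4897 kJ

eta = 50.4047%, W = 2807.5703 kJ, Qc = 2762.4897 kJ


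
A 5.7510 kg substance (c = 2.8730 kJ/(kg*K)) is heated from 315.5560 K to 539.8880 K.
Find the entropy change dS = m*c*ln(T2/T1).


T2/T1 = 1.7109
ln(T2/T1) = 0.5370
dS = 5.7510 * 2.8730 * 0.5370 = 8.8731 kJ/K

8.8731 kJ/K


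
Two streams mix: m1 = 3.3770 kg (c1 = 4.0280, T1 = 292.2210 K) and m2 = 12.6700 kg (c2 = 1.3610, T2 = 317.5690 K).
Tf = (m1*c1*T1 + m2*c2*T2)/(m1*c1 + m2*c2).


num = 9451.0711
den = 30.8464
Tf = 306.3911 K

306.3911 K


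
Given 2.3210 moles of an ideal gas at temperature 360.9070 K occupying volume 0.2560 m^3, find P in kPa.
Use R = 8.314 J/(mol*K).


P = nRT/V = 2.3210 * 8.314 * 360.9070 / 0.2560
= 6964.3480 / 0.2560 = 27204.4845 Pa = 27.2045 kPa

27.2045 kPa


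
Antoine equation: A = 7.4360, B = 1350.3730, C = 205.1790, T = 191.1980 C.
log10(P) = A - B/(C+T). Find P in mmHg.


C+T = 396.3770
B/(C+T) = 3.4068
log10(P) = 7.4360 - 3.4068 = 4.0292
P = 10^4.0292 = 10695.7318 mmHg

10695.7318 mmHg


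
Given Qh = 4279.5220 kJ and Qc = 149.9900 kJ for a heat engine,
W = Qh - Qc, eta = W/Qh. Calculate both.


W = 4279.5220 - 149.9900 = 4129.5320 kJ
eta = 4129.5320 / 4279.5220 = 0.9650 = 96.4952%

W = 4129.5320 kJ, eta = 96.4952%


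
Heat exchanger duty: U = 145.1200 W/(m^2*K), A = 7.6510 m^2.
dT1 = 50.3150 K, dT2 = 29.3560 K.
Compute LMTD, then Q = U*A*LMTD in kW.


LMTD = 38.8990 K
Q = 145.1200 * 7.6510 * 38.8990 = 43190.0168 W = 43.1900 kW

43.1900 kW


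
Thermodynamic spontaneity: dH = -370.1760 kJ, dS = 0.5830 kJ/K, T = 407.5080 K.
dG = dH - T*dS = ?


T*dS = 407.5080 * 0.5830 = 237.5772 kJ
dG = -370.1760 - 237.5772 = -607.7532 kJ (spontaneous)

dG = -607.7532 kJ, spontaneous


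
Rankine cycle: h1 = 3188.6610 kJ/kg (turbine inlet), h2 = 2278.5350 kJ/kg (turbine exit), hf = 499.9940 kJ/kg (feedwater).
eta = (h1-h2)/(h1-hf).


W = 910.1260 kJ/kg
Q_in = 2688.6670 kJ/kg
eta = 0.3385 = 33.8505%

eta = 33.8505%


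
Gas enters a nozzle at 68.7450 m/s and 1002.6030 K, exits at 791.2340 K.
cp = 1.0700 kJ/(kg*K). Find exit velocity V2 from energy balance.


dT = 211.3690 K
2*cp*1000*dT = 452329.6600
V1^2 = 4725.8750
V2 = sqrt(457055.5350) = 676.0588 m/s

676.0588 m/s


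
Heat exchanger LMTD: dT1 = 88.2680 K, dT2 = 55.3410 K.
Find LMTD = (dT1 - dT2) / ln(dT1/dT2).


dT1/dT2 = 1.5950
ln(dT1/dT2) = 0.4669
LMTD = 32.9270 / 0.4669 = 70.5281 K

70.5281 K


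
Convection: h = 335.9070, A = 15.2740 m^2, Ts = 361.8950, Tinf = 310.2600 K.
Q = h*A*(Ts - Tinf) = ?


dT = 51.6350 K
Q = 335.9070 * 15.2740 * 51.6350 = 264920.7781 W

264920.7781 W


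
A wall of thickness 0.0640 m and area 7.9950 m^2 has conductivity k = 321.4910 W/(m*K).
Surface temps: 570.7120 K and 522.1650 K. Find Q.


dT = 48.5470 K
Q = 321.4910 * 7.9950 * 48.5470 / 0.0640 = 1949708.6172 W

1949708.6172 W


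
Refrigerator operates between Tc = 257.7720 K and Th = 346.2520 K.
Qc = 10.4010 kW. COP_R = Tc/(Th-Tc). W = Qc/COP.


COP = 257.7720 / 88.4800 = 2.9133
W = 10.4010 / 2.9133 = 3.5701 kW

COP = 2.9133, W = 3.5701 kW


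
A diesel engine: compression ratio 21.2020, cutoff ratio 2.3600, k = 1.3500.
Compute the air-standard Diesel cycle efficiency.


r^(k-1) = 2.9123
rc^k = 3.1874
eta = 0.5909 = 59.0913%

59.0913%


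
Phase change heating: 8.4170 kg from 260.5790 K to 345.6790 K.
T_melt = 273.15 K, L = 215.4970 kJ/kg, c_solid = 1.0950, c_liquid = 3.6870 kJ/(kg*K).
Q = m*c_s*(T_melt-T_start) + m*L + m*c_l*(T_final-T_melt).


Q1 (sensible, solid) = 8.4170 * 1.0950 * 12.5710 = 115.8621 kJ
Q2 (latent) = 8.4170 * 215.4970 = 1813.8382 kJ
Q3 (sensible, liquid) = 8.4170 * 3.6870 * 72.5290 = 2250.8272 kJ
Q_total = 4180.5275 kJ

4180.5275 kJ


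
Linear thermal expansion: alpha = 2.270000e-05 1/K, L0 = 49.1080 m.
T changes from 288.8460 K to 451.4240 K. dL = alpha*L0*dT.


dT = 162.5780 K
dL = 2.270000e-05 * 49.1080 * 162.5780 = 0.181234 m
L_final = 49.289234 m

dL = 0.181234 m


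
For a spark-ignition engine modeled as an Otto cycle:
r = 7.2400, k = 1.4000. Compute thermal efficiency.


r^(k-1) = 2.2075
eta = 1 - 1/2.2075 = 0.5470 = 54.6993%

54.6993%


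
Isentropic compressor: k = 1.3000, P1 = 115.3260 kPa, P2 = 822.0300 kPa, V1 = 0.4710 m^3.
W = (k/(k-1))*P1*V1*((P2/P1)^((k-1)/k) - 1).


(k-1)/k = 0.2308
(P2/P1)^exp = 1.5734
W = 4.3333 * 115.3260 * 0.4710 * (1.5734 - 1) = 134.9653 kJ

134.9653 kJ


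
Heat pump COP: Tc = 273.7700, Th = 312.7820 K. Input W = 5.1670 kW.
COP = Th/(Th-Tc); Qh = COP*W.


COP = 312.7820 / 39.0120 = 8.0176
Qh = 8.0176 * 5.1670 = 41.4269 kW

COP = 8.0176, Qh = 41.4269 kW


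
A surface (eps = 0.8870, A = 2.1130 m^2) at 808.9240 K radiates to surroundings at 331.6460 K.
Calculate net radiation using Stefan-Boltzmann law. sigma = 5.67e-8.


T^4 = 4.2818e+11
Tsurr^4 = 1.2098e+10
Q = 0.8870 * 5.67e-8 * 2.1130 * 4.1609e+11 = 44217.0905 W

44217.0905 W


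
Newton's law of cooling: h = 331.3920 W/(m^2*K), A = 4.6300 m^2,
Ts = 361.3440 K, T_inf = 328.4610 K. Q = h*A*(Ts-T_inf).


dT = 32.8830 K
Q = 331.3920 * 4.6300 * 32.8830 = 50453.8653 W

50453.8653 W


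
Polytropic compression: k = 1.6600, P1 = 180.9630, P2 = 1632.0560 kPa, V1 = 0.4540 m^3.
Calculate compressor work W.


(k-1)/k = 0.3976
(P2/P1)^exp = 2.3975
W = 2.5152 * 180.9630 * 0.4540 * (2.3975 - 1) = 288.7740 kJ

288.7740 kJ


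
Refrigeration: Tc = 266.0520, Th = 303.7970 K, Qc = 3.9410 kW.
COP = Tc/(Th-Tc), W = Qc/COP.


COP = 266.0520 / 37.7450 = 7.0487
W = 3.9410 / 7.0487 = 0.5591 kW

COP = 7.0487, W = 0.5591 kW


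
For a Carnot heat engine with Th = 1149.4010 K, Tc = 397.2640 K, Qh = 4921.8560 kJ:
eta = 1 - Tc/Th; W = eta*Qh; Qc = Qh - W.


eta = 1 - 397.2640/1149.4010 = 0.6544
W = 0.6544 * 4921.8560 = 3220.7298 kJ
Qc = 4921.8560 - 3220.7298 = 1701.1262 kJ

eta = 65.4373%, W = 3220.7298 kJ, Qc = 1701.1262 kJ


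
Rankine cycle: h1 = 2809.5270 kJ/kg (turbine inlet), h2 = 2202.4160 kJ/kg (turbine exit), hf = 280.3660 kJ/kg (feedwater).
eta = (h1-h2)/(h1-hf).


W = 607.1110 kJ/kg
Q_in = 2529.1610 kJ/kg
eta = 0.2400 = 24.0044%

eta = 24.0044%


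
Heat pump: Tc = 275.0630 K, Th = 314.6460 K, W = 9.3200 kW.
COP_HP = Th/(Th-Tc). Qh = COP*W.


COP = 314.6460 / 39.5830 = 7.9490
Qh = 7.9490 * 9.3200 = 74.0849 kW

COP = 7.9490, Qh = 74.0849 kW


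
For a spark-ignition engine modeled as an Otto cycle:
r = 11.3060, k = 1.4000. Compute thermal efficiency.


r^(k-1) = 2.6383
eta = 1 - 1/2.6383 = 0.6210 = 62.0968%

62.0968%


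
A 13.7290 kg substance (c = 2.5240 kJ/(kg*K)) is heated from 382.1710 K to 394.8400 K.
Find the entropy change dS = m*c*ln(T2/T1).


T2/T1 = 1.0332
ln(T2/T1) = 0.0326
dS = 13.7290 * 2.5240 * 0.0326 = 1.1301 kJ/K

1.1301 kJ/K


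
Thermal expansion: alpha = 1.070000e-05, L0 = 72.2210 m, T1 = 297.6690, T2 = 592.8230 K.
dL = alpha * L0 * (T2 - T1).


dT = 295.1540 K
dL = 1.070000e-05 * 72.2210 * 295.1540 = 0.228085 m
L_final = 72.449085 m

dL = 0.228085 m


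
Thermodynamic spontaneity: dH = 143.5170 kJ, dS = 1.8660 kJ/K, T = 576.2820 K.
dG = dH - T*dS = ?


T*dS = 576.2820 * 1.8660 = 1075.3422 kJ
dG = 143.5170 - 1075.3422 = -931.8252 kJ (spontaneous)

dG = -931.8252 kJ, spontaneous


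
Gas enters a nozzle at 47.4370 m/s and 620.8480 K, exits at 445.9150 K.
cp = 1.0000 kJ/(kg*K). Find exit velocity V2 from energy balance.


dT = 174.9330 K
2*cp*1000*dT = 349866.0000
V1^2 = 2250.2690
V2 = sqrt(352116.2690) = 593.3939 m/s

593.3939 m/s


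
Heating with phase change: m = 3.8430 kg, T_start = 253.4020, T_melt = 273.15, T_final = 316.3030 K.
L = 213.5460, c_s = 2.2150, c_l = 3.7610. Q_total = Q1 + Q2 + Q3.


Q1 (sensible, solid) = 3.8430 * 2.2150 * 19.7480 = 168.0998 kJ
Q2 (latent) = 3.8430 * 213.5460 = 820.6573 kJ
Q3 (sensible, liquid) = 3.8430 * 3.7610 * 43.1530 = 623.7129 kJ
Q_total = 1612.4700 kJ

1612.4700 kJ


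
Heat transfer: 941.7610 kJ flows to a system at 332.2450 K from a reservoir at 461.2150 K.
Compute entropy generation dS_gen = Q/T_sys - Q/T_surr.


dS_sys = 941.7610/332.2450 = 2.8345 kJ/K
dS_surr = -941.7610/461.2150 = -2.0419 kJ/K
dS_gen = 2.8345 - 2.0419 = 0.7926 kJ/K (irreversible)

dS_gen = 0.7926 kJ/K, irreversible


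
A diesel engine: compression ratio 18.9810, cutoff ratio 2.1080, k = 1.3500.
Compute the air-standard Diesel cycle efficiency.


r^(k-1) = 2.8016
rc^k = 2.7367
eta = 0.5856 = 58.5584%

58.5584%


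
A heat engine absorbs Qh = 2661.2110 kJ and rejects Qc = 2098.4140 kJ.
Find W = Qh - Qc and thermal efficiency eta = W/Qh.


W = 2661.2110 - 2098.4140 = 562.7970 kJ
eta = 562.7970 / 2661.2110 = 0.2115 = 21.1482%

W = 562.7970 kJ, eta = 21.1482%


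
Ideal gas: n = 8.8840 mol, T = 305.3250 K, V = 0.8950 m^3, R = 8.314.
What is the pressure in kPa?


P = nRT/V = 8.8840 * 8.314 * 305.3250 / 0.8950
= 22551.7857 / 0.8950 = 25197.5259 Pa = 25.1975 kPa

25.1975 kPa


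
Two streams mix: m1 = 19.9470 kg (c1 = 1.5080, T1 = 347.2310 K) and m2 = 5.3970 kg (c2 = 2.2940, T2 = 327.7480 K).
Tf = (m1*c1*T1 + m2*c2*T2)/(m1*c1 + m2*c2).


num = 14502.4904
den = 42.4608
Tf = 341.5501 K

341.5501 K


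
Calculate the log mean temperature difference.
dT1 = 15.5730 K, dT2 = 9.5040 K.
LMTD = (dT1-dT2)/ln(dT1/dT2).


dT1/dT2 = 1.6386
ln(dT1/dT2) = 0.4938
LMTD = 6.0690 / 0.4938 = 12.2898 K

12.2898 K


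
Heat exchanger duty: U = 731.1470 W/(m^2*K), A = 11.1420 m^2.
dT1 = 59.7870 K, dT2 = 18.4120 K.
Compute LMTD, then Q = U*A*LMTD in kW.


LMTD = 35.1295 K
Q = 731.1470 * 11.1420 * 35.1295 = 286180.2216 W = 286.1802 kW

286.1802 kW


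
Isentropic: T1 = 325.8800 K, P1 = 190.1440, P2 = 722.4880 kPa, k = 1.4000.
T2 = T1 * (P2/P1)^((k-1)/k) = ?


(k-1)/k = 0.2857
(P2/P1)^exp = 1.4643
T2 = 325.8800 * 1.4643 = 477.1995 K

477.1995 K


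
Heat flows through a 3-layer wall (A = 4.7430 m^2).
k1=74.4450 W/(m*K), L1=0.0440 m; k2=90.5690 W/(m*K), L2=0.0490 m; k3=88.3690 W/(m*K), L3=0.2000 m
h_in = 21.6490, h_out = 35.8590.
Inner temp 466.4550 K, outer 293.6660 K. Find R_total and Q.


R_conv_in = 1/(21.6490*4.7430) = 0.0097
R_1 = 0.0440/(74.4450*4.7430) = 0.0001
R_2 = 0.0490/(90.5690*4.7430) = 0.0001
R_3 = 0.2000/(88.3690*4.7430) = 0.0005
R_conv_out = 1/(35.8590*4.7430) = 0.0059
R_total = 0.0163 K/W
Q = 172.7890 / 0.0163 = 10578.2611 W

R_total = 0.0163 K/W, Q = 10578.2611 W


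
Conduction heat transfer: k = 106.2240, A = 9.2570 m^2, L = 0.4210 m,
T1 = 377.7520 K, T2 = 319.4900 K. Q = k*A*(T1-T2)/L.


dT = 58.2620 K
Q = 106.2240 * 9.2570 * 58.2620 / 0.4210 = 136080.5977 W

136080.5977 W


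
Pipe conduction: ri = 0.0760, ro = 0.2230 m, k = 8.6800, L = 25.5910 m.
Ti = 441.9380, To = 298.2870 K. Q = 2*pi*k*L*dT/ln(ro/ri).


dT = 143.6510 K
ln(ro/ri) = 1.0764
Q = 2*pi*8.6800*25.5910*143.6510 / 1.0764 = 186254.3006 W

186254.3006 W


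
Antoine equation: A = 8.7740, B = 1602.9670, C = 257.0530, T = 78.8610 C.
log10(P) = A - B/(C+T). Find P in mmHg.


C+T = 335.9140
B/(C+T) = 4.7720
log10(P) = 8.7740 - 4.7720 = 4.0020
P = 10^4.0020 = 10047.1639 mmHg

10047.1639 mmHg


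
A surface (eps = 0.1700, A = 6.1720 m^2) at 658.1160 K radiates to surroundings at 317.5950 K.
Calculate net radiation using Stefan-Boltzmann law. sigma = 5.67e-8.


T^4 = 1.8759e+11
Tsurr^4 = 1.0174e+10
Q = 0.1700 * 5.67e-8 * 6.1720 * 1.7742e+11 = 10554.8153 W

10554.8153 W


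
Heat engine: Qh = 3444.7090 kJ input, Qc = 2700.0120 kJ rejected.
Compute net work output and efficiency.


W = 3444.7090 - 2700.0120 = 744.6970 kJ
eta = 744.6970 / 3444.7090 = 0.2162 = 21.6186%

W = 744.6970 kJ, eta = 21.6186%


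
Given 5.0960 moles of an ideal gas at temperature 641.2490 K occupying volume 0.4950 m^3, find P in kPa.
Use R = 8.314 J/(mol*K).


P = nRT/V = 5.0960 * 8.314 * 641.2490 / 0.4950
= 27168.5300 / 0.4950 = 54885.9191 Pa = 54.8859 kPa

54.8859 kPa


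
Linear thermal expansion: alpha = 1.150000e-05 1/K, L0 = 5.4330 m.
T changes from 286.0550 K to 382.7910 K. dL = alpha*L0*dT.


dT = 96.7360 K
dL = 1.150000e-05 * 5.4330 * 96.7360 = 0.006044 m
L_final = 5.439044 m

dL = 0.006044 m


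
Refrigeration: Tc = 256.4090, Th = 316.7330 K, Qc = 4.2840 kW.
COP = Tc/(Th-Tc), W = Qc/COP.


COP = 256.4090 / 60.3240 = 4.2505
W = 4.2840 / 4.2505 = 1.0079 kW

COP = 4.2505, W = 1.0079 kW


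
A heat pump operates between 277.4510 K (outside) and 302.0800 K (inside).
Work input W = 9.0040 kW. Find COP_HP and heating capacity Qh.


COP = 302.0800 / 24.6290 = 12.2652
Qh = 12.2652 * 9.0040 = 110.4360 kW

COP = 12.2652, Qh = 110.4360 kW


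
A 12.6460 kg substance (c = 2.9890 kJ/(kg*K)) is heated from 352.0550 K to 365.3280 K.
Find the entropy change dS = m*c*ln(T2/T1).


T2/T1 = 1.0377
ln(T2/T1) = 0.0370
dS = 12.6460 * 2.9890 * 0.0370 = 1.3989 kJ/K

1.3989 kJ/K


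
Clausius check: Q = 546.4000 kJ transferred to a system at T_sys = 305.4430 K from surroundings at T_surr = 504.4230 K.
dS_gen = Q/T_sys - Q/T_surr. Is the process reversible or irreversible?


dS_sys = 546.4000/305.4430 = 1.7889 kJ/K
dS_surr = -546.4000/504.4230 = -1.0832 kJ/K
dS_gen = 1.7889 - 1.0832 = 0.7057 kJ/K (irreversible)

dS_gen = 0.7057 kJ/K, irreversible


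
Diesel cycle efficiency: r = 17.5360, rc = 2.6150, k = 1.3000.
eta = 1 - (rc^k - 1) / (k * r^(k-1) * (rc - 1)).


r^(k-1) = 2.3615
rc^k = 3.4891
eta = 0.4979 = 49.7950%

49.7950%


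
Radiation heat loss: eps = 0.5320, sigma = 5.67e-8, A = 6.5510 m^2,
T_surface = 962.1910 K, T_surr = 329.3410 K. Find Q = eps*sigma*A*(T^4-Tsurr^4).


T^4 = 8.5713e+11
Tsurr^4 = 1.1765e+10
Q = 0.5320 * 5.67e-8 * 6.5510 * 8.4536e+11 = 167049.4766 W

167049.4766 W


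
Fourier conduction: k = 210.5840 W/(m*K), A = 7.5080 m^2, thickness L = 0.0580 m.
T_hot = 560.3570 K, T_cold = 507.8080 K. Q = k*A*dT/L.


dT = 52.5490 K
Q = 210.5840 * 7.5080 * 52.5490 / 0.0580 = 1432471.8526 W

1432471.8526 W


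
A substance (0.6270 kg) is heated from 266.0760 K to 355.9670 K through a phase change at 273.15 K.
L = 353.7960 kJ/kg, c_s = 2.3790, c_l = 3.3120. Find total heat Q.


Q1 (sensible, solid) = 0.6270 * 2.3790 * 7.0740 = 10.5518 kJ
Q2 (latent) = 0.6270 * 353.7960 = 221.8301 kJ
Q3 (sensible, liquid) = 0.6270 * 3.3120 * 82.8170 = 171.9798 kJ
Q_total = 404.3617 kJ

404.3617 kJ


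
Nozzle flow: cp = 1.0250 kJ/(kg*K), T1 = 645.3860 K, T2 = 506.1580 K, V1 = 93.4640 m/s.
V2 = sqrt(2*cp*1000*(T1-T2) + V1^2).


dT = 139.2280 K
2*cp*1000*dT = 285417.4000
V1^2 = 8735.5193
V2 = sqrt(294152.9193) = 542.3587 m/s

542.3587 m/s


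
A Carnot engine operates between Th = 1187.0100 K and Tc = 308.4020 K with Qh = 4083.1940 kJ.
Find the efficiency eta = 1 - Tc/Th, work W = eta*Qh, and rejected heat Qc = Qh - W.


eta = 1 - 308.4020/1187.0100 = 0.7402
W = 0.7402 * 4083.1940 = 3022.3224 kJ
Qc = 4083.1940 - 3022.3224 = 1060.8716 kJ

eta = 74.0186%, W = 3022.3224 kJ, Qc = 1060.8716 kJ


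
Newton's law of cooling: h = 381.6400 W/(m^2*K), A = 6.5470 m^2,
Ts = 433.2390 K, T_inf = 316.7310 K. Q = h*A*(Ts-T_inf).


dT = 116.5080 K
Q = 381.6400 * 6.5470 * 116.5080 = 291106.5486 W

291106.5486 W


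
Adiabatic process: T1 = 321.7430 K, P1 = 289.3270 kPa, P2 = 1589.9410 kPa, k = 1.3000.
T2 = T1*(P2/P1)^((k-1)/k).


(k-1)/k = 0.2308
(P2/P1)^exp = 1.4817
T2 = 321.7430 * 1.4817 = 476.7344 K

476.7344 K


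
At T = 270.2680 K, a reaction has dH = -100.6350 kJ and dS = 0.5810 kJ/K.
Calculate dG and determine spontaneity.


T*dS = 270.2680 * 0.5810 = 157.0257 kJ
dG = -100.6350 - 157.0257 = -257.6607 kJ (spontaneous)

dG = -257.6607 kJ, spontaneous


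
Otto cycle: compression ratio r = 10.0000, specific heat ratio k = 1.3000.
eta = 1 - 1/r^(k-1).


r^(k-1) = 1.9953
eta = 1 - 1/1.9953 = 0.4988 = 49.8813%

49.8813%


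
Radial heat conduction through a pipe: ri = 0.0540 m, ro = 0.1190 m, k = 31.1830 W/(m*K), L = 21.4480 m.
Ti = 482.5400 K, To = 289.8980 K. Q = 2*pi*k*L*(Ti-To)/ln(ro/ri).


dT = 192.6420 K
ln(ro/ri) = 0.7901
Q = 2*pi*31.1830*21.4480*192.6420 / 0.7901 = 1024546.7939 W

1024546.7939 W


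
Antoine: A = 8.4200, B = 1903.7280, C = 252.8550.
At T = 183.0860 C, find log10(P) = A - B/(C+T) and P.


C+T = 435.9410
B/(C+T) = 4.3669
log10(P) = 8.4200 - 4.3669 = 4.0531
P = 10^4.0531 = 11299.5315 mmHg

11299.5315 mmHg


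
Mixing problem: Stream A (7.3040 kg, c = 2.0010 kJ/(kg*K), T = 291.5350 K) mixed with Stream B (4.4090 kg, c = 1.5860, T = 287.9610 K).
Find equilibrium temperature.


num = 6274.4900
den = 21.6080
Tf = 290.3784 K

290.3784 K


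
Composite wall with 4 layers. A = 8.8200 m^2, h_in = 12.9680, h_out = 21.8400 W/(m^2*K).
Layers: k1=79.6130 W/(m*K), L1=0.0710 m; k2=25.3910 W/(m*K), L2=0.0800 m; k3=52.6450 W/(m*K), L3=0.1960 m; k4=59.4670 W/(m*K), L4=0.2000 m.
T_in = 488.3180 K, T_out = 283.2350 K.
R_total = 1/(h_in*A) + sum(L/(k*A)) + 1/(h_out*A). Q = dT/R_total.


R_conv_in = 1/(12.9680*8.8200) = 0.0087
R_1 = 0.0710/(79.6130*8.8200) = 0.0001
R_2 = 0.0800/(25.3910*8.8200) = 0.0004
R_3 = 0.1960/(52.6450*8.8200) = 0.0004
R_4 = 0.2000/(59.4670*8.8200) = 0.0004
R_conv_out = 1/(21.8400*8.8200) = 0.0052
R_total = 0.0152 K/W
Q = 205.0830 / 0.0152 = 13495.8022 W

R_total = 0.0152 K/W, Q = 13495.8022 W
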